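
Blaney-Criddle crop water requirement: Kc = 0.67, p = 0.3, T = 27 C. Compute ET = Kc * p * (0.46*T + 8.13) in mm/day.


ET = Kc * p * (0.46*T + 8.13)
ET = 0.67 * 0.3 * (0.46*27 + 8.13)
ET = 0.67 * 0.3 * 20.5500

4.1306 mm/day


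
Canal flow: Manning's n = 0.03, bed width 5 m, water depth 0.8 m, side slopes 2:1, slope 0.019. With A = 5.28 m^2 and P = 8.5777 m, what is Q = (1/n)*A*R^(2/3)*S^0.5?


R = A/P = 5.28/8.5777 = 0.615550
Q = (1/0.03) * 5.28 * 0.615550^(2/3) * 0.019^0.5

17.5549 m^3/s


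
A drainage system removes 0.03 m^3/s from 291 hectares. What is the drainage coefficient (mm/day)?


DC = Q * 86400 / (A * 10000) * 1000
DC = 0.03 * 86400 / (291 * 10000) * 1000
DC = 2592000.0000 / 2910000

0.8907 mm/day


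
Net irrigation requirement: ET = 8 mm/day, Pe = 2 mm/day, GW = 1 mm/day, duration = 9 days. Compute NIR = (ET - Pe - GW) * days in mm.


Daily deficit = ET - Pe - GW = 8 - 2 - 1 = 5 mm/day
NIR = 5 * 9 = 45 mm

45.0000 mm


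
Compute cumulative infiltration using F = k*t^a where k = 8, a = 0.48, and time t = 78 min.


F = k * t^a = 8 * 78^0.48
F = 8 * 8.094787

64.7583 mm


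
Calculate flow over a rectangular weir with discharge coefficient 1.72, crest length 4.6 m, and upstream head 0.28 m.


Q = C * L * H^(3/2) = 1.72 * 4.6 * 0.28^1.5 = 1.72 * 4.6 * 0.148162

1.1723 m^3/s


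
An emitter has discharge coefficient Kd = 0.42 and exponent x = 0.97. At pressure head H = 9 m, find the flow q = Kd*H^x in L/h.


q = Kd * H^x = 0.42 * 9^0.97 = 0.42 * 8.425879

3.5389 L/h


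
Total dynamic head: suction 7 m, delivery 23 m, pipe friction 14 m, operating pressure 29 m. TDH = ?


TDH = Hs + Hd + hf + Hp = 7 + 23 + 14 + 29 = 73

73 m


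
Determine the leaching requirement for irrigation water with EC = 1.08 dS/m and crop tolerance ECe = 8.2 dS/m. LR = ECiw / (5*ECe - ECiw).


LR = ECiw / (5*ECe - ECiw)
LR = 1.08 / (5*8.2 - 1.08)
LR = 1.08 / 39.9200

0.0271


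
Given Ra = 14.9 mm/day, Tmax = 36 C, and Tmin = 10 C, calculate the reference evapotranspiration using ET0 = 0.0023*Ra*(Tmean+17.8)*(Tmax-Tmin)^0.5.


Tmean = (Tmax + Tmin)/2 = (36 + 10)/2 = 23.0
ET0 = 0.0023 * 14.9 * (23.0 + 17.8) * sqrt(36 - 10)
ET0 = 0.0023 * 14.9 * 40.8 * 5.099020

7.1295 mm/day


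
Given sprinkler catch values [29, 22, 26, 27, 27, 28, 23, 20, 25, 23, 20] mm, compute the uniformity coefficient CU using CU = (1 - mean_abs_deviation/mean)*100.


mean = 24.545455 mm
MAD = 2.677686 mm
CU = (1 - 2.677686/24.545455)*100

89.0909 %


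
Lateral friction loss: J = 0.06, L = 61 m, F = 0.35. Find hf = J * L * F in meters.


hf = J * L * F = 0.06 * 61 * 0.35 = 1.2810 m

1.2810 m


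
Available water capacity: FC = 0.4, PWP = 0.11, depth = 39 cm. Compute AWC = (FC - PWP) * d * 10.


AWC = (FC - PWP) * d * 10
AWC = (0.4 - 0.11) * 39 * 10
AWC = 0.2900 * 39 * 10

113.1000 mm


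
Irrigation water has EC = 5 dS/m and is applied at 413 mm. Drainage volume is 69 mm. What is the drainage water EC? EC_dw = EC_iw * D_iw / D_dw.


EC_dw = EC_iw * D_iw / D_dw
EC_dw = 5 * 413 / 69
EC_dw = 2065 / 69

29.9275 dS/m


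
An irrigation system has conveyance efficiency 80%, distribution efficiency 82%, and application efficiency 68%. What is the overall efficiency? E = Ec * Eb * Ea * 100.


Ec = 0.8, Eb = 0.82, Ea = 0.68
E = 0.8 * 0.82 * 0.68 * 100 = 44.6080%

44.6080 %


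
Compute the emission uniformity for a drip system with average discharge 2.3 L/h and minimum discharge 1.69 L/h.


EU = (q_min/q_avg)*100 = (1.69/2.3)*100 = 73.4783%

73.4783 %


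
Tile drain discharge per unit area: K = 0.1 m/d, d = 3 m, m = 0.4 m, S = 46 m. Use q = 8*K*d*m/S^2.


q = 8*K*d*m/S^2
q = 8*0.1*3*0.4/46^2
q = 0.9600 / 2116

4.5369e-04 m/d


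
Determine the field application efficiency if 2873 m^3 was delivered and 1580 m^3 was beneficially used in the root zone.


Ea = V_root / V_field * 100 = 1580 / 2873 * 100 = 54.9948%

54.9948 %


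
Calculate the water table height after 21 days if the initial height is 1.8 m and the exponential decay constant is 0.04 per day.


m = m0 * exp(-k*t)
m = 1.8 * exp(-0.04 * 21)
m = 1.8 * exp(-0.8400)

0.7771 m


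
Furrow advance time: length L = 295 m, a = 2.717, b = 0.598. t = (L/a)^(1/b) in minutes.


t = (L/a)^(1/b)
t = (295/2.717)^(1/0.598)
t = 108.575635^(1/0.598)

2536.4993 min


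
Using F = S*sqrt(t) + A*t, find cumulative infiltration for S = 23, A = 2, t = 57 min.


F = S*sqrt(t) + A*t
F = 23*sqrt(57) + 2*57
F = 23*7.549834 + 114

287.6462 mm


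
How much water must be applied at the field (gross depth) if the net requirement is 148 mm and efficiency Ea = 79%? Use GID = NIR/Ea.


Ea = 79% = 0.79
GID = NIR / Ea = 148 / 0.79 = 187.3418 mm

187.3418 mm


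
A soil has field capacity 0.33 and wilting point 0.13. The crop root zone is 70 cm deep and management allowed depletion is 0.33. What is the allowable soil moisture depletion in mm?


SMD = (FC - PWP) * d * MAD * 10
SMD = (0.33 - 0.13) * 70 * 0.33 * 10
SMD = 0.2000 * 70 * 0.33 * 10

46.2000 mm


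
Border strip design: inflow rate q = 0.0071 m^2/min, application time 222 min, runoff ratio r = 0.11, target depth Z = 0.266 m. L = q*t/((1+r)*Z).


L = q*t/((1+r)*Z)
L = 0.0071*222/((1+0.11)*0.266)
L = 1.5762/0.29526

5.3383 m


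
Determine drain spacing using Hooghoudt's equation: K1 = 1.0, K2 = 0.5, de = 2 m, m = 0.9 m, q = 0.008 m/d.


S^2 = 8*K2*de*m/q + 4*K1*m^2/q
S^2 = 8*0.5*2*0.9/0.008 + 4*1.0*0.9^2/0.008
S = sqrt(1305.0000)

36.1248 m


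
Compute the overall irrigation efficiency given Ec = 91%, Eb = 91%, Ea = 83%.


Ec = 0.91, Eb = 0.91, Ea = 0.83
E = 0.91 * 0.91 * 0.83 * 100 = 68.7323%

68.7323 %


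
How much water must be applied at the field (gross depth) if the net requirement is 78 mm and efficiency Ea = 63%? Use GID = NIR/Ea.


Ea = 63% = 0.63
GID = NIR / Ea = 78 / 0.63 = 123.8095 mm

123.8095 mm


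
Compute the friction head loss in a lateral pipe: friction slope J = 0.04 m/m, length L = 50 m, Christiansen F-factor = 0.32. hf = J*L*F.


hf = J * L * F = 0.04 * 50 * 0.32 = 0.6400 m

0.6400 m


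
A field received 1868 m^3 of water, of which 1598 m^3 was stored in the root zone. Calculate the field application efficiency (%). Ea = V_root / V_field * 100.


Ea = V_root / V_field * 100 = 1598 / 1868 * 100 = 85.5460%

85.5460 %


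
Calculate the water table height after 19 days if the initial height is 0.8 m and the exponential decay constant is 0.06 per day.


m = m0 * exp(-k*t)
m = 0.8 * exp(-0.06 * 19)
m = 0.8 * exp(-1.1400)

0.2559 m


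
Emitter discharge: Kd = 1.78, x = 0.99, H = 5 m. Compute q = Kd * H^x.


q = Kd * H^x = 1.78 * 5^0.99 = 1.78 * 4.920172

8.7579 L/h


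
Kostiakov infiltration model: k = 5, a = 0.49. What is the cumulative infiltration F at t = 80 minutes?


F = k * t^a = 5 * 80^0.49
F = 5 * 8.560795

42.8040 mm


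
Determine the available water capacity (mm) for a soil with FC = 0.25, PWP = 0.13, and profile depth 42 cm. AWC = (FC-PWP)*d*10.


AWC = (FC - PWP) * d * 10
AWC = (0.25 - 0.13) * 42 * 10
AWC = 0.1200 * 42 * 10

50.4000 mm


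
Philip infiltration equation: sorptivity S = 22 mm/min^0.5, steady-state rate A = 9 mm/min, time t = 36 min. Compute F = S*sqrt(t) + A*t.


F = S*sqrt(t) + A*t
F = 22*sqrt(36) + 9*36
F = 22*6.000000 + 324

456.0000 mm


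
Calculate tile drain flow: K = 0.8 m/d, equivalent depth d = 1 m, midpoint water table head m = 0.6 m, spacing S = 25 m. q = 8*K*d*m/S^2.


q = 8*K*d*m/S^2
q = 8*0.8*1*0.6/25^2
q = 3.8400 / 625

0.0061 m/d


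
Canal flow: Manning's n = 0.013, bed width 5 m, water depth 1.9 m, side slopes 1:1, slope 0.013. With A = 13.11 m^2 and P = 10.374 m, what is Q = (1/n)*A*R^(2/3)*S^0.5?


R = A/P = 13.11/10.374 = 1.263736
Q = (1/0.013) * 13.11 * 1.263736^(2/3) * 0.013^0.5

134.4008 m^3/s


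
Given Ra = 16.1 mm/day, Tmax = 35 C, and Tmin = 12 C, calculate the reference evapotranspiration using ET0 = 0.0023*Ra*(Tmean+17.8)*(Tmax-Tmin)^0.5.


Tmean = (Tmax + Tmin)/2 = (35 + 12)/2 = 23.5
ET0 = 0.0023 * 16.1 * (23.5 + 17.8) * sqrt(35 - 12)
ET0 = 0.0023 * 16.1 * 41.3 * 4.795832

7.3345 mm/day


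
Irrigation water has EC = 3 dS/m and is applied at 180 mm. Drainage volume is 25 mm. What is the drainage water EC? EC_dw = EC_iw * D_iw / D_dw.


EC_dw = EC_iw * D_iw / D_dw
EC_dw = 3 * 180 / 25
EC_dw = 540 / 25

21.6000 dS/m


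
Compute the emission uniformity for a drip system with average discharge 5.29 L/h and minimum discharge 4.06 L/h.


EU = (q_min/q_avg)*100 = (4.06/5.29)*100 = 76.7486%

76.7486 %


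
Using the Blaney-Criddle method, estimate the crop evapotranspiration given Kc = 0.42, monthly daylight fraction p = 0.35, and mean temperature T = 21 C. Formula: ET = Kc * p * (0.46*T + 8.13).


ET = Kc * p * (0.46*T + 8.13)
ET = 0.42 * 0.35 * (0.46*21 + 8.13)
ET = 0.42 * 0.35 * 17.7900

2.6151 mm/day


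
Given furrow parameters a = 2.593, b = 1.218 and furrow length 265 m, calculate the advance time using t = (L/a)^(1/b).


t = (L/a)^(1/b)
t = (265/2.593)^(1/1.218)
t = 102.198226^(1/1.218)

44.6467 min


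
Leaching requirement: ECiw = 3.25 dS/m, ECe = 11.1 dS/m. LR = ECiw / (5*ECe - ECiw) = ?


LR = ECiw / (5*ECe - ECiw)
LR = 3.25 / (5*11.1 - 3.25)
LR = 3.25 / 52.2500

0.0622


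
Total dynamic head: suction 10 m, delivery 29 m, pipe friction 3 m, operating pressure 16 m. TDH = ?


TDH = Hs + Hd + hf + Hp = 10 + 29 + 3 + 16 = 58

58 m


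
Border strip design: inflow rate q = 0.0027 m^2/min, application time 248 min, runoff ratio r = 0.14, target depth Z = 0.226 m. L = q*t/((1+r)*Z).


L = q*t/((1+r)*Z)
L = 0.0027*248/((1+0.14)*0.226)
L = 0.6696/0.25764

2.5990 m


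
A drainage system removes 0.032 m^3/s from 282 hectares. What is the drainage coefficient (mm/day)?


DC = Q * 86400 / (A * 10000) * 1000
DC = 0.032 * 86400 / (282 * 10000) * 1000
DC = 2764800.0000 / 2820000

0.9804 mm/day


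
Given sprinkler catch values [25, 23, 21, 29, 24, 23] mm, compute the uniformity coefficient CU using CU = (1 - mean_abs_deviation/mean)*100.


mean = 24.166667 mm
MAD = 1.888889 mm
CU = (1 - 1.888889/24.166667)*100

92.1839 %


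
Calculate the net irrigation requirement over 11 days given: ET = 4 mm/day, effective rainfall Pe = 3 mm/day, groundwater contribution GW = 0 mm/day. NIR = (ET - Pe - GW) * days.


Daily deficit = ET - Pe - GW = 4 - 3 - 0 = 1 mm/day
NIR = 1 * 11 = 11 mm

11.0000 mm


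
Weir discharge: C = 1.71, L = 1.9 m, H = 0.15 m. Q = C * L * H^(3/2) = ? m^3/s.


Q = C * L * H^(3/2) = 1.71 * 1.9 * 0.15^1.5 = 1.71 * 1.9 * 0.058095

0.1888 m^3/s


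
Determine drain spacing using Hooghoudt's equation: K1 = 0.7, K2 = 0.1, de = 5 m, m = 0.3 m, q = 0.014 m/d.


S^2 = 8*K2*de*m/q + 4*K1*m^2/q
S^2 = 8*0.1*5*0.3/0.014 + 4*0.7*0.3^2/0.014
S = sqrt(103.7143)

10.1840 m


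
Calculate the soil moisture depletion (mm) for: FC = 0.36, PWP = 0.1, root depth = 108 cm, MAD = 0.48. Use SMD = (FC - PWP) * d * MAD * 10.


SMD = (FC - PWP) * d * MAD * 10
SMD = (0.36 - 0.1) * 108 * 0.48 * 10
SMD = 0.2600 * 108 * 0.48 * 10

134.7840 mm


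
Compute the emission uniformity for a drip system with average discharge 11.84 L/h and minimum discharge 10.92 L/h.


EU = (q_min/q_avg)*100 = (10.92/11.84)*100 = 92.2297%

92.2297 %


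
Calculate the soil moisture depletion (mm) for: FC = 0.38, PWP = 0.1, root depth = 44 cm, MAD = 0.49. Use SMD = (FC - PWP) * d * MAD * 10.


SMD = (FC - PWP) * d * MAD * 10
SMD = (0.38 - 0.1) * 44 * 0.49 * 10
SMD = 0.2800 * 44 * 0.49 * 10

60.3680 mm


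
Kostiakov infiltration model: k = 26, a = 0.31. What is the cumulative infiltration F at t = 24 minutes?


F = k * t^a = 26 * 24^0.31
F = 26 * 2.678339

69.6368 mm


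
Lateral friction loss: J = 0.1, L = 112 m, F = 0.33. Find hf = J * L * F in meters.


hf = J * L * F = 0.1 * 112 * 0.33 = 3.6960 m

3.6960 m


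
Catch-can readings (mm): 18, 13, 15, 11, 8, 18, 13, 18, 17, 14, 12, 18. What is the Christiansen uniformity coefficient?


mean = 14.583333 mm
MAD = 2.750000 mm
CU = (1 - 2.750000/14.583333)*100

81.1429 %


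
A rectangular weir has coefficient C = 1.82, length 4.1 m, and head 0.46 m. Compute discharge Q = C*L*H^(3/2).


Q = C * L * H^(3/2) = 1.82 * 4.1 * 0.46^1.5 = 1.82 * 4.1 * 0.311987

2.3280 m^3/s


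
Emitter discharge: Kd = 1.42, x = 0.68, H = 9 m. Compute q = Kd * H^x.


q = Kd * H^x = 1.42 * 9^0.68 = 1.42 * 4.455382

6.3266 L/h


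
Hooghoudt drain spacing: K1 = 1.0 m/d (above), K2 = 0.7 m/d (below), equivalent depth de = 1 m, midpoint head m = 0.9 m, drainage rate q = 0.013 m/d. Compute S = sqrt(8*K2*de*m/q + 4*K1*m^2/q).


S^2 = 8*K2*de*m/q + 4*K1*m^2/q
S^2 = 8*0.7*1*0.9/0.013 + 4*1.0*0.9^2/0.013
S = sqrt(636.9231)

25.2373 m


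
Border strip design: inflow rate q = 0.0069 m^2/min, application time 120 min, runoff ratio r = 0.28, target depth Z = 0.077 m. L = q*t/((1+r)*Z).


L = q*t/((1+r)*Z)
L = 0.0069*120/((1+0.28)*0.077)
L = 0.828/0.09856

8.4010 m


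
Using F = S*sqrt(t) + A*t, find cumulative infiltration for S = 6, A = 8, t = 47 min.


F = S*sqrt(t) + A*t
F = 6*sqrt(47) + 8*47
F = 6*6.855655 + 376

417.1339 mm


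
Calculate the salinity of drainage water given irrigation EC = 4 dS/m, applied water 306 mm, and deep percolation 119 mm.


EC_dw = EC_iw * D_iw / D_dw
EC_dw = 4 * 306 / 119
EC_dw = 1224 / 119

10.2857 dS/m


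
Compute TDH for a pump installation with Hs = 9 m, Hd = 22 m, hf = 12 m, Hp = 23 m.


TDH = Hs + Hd + hf + Hp = 9 + 22 + 12 + 23 = 66

66 m


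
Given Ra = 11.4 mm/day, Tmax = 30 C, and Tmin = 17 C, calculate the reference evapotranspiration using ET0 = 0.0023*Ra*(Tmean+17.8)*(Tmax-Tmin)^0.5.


Tmean = (Tmax + Tmin)/2 = (30 + 17)/2 = 23.5
ET0 = 0.0023 * 11.4 * (23.5 + 17.8) * sqrt(30 - 17)
ET0 = 0.0023 * 11.4 * 41.3 * 3.605551

3.9044 mm/day


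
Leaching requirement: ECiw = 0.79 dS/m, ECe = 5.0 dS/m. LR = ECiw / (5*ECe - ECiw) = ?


LR = ECiw / (5*ECe - ECiw)
LR = 0.79 / (5*5.0 - 0.79)
LR = 0.79 / 24.2100

0.0326


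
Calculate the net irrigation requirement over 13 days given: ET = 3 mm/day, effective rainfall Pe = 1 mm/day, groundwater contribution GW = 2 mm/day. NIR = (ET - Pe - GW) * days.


Daily deficit = ET - Pe - GW = 3 - 1 - 2 = 0 mm/day
NIR = 0 * 13 = 0 mm

0 mm


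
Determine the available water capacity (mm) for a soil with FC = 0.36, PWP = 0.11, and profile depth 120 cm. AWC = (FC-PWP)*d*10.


AWC = (FC - PWP) * d * 10
AWC = (0.36 - 0.11) * 120 * 10
AWC = 0.2500 * 120 * 10

300.0000 mm


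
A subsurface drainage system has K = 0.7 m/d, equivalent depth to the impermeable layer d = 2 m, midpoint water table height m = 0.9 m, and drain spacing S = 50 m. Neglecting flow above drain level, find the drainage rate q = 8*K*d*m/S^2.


q = 8*K*d*m/S^2
q = 8*0.7*2*0.9/50^2
q = 10.0800 / 2500

0.0040 m/d


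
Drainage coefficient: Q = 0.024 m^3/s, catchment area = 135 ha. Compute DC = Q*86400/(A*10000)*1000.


DC = Q * 86400 / (A * 10000) * 1000
DC = 0.024 * 86400 / (135 * 10000) * 1000
DC = 2073600.0000 / 1350000

1.5360 mm/day


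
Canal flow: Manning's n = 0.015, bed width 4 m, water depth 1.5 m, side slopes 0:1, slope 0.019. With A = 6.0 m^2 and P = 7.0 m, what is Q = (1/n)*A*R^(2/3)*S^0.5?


R = A/P = 6.0/7.0 = 0.857143
Q = (1/0.015) * 6.0 * 0.857143^(2/3) * 0.019^0.5

49.7514 m^3/s


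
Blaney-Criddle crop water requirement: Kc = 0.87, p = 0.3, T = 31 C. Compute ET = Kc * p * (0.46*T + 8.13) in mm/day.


ET = Kc * p * (0.46*T + 8.13)
ET = 0.87 * 0.3 * (0.46*31 + 8.13)
ET = 0.87 * 0.3 * 22.3900

5.8438 mm/day


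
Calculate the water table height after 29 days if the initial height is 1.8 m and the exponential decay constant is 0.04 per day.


m = m0 * exp(-k*t)
m = 1.8 * exp(-0.04 * 29)
m = 1.8 * exp(-1.1600)

0.5643 m


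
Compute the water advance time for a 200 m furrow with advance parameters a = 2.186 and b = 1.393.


t = (L/a)^(1/b)
t = (200/2.186)^(1/1.393)
t = 91.491308^(1/1.393)

25.5874 min


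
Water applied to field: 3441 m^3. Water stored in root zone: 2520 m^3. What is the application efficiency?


Ea = V_root / V_field * 100 = 2520 / 3441 * 100 = 73.2345%

73.2345 %


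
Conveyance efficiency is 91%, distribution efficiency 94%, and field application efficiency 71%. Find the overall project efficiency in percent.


Ec = 0.91, Eb = 0.94, Ea = 0.71
E = 0.91 * 0.94 * 0.71 * 100 = 60.7334%

60.7334 %


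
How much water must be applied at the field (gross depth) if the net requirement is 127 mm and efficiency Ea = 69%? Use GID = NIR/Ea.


Ea = 69% = 0.69
GID = NIR / Ea = 127 / 0.69 = 184.0580 mm

184.0580 mm


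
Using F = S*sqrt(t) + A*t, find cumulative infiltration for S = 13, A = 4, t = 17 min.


F = S*sqrt(t) + A*t
F = 13*sqrt(17) + 4*17
F = 13*4.123106 + 68

121.6004 mm


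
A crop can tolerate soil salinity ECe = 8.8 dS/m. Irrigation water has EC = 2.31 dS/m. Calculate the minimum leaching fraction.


LR = ECiw / (5*ECe - ECiw)
LR = 2.31 / (5*8.8 - 2.31)
LR = 2.31 / 41.6900

0.0554


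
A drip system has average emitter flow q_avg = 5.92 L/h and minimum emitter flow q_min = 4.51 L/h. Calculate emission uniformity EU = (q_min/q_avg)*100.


EU = (q_min/q_avg)*100 = (4.51/5.92)*100 = 76.1824%

76.1824 %


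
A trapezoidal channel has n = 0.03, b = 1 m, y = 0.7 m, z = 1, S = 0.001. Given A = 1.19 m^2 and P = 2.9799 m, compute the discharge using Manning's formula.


R = A/P = 1.19/2.9799 = 0.399342
Q = (1/0.03) * 1.19 * 0.399342^(2/3) * 0.001^0.5

0.6802 m^3/s


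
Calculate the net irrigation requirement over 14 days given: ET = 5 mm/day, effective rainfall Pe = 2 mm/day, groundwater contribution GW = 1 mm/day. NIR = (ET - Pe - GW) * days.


Daily deficit = ET - Pe - GW = 5 - 2 - 1 = 2 mm/day
NIR = 2 * 14 = 28 mm

28.0000 mm


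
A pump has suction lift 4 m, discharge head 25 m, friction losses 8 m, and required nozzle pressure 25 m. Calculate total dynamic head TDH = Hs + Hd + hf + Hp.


TDH = Hs + Hd + hf + Hp = 4 + 25 + 8 + 25 = 62

62 m


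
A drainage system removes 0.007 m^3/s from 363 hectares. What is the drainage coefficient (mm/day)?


DC = Q * 86400 / (A * 10000) * 1000
DC = 0.007 * 86400 / (363 * 10000) * 1000
DC = 604800.0000 / 3630000

0.1666 mm/day


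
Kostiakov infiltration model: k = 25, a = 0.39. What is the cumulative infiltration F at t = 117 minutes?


F = k * t^a = 25 * 117^0.39
F = 25 * 6.406082

160.1521 mm


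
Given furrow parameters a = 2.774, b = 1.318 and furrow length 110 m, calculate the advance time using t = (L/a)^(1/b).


t = (L/a)^(1/b)
t = (110/2.774)^(1/1.318)
t = 39.653929^(1/1.318)

16.3177 min


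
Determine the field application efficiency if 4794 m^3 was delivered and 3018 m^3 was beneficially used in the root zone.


Ea = V_root / V_field * 100 = 3018 / 4794 * 100 = 62.9537%

62.9537 %


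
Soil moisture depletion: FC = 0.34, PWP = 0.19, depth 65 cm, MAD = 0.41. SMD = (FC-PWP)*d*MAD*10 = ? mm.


SMD = (FC - PWP) * d * MAD * 10
SMD = (0.34 - 0.19) * 65 * 0.41 * 10
SMD = 0.1500 * 65 * 0.41 * 10

39.9750 mm


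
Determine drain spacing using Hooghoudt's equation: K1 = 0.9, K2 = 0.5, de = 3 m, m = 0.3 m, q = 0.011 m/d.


S^2 = 8*K2*de*m/q + 4*K1*m^2/q
S^2 = 8*0.5*3*0.3/0.011 + 4*0.9*0.3^2/0.011
S = sqrt(356.7273)

18.8872 m


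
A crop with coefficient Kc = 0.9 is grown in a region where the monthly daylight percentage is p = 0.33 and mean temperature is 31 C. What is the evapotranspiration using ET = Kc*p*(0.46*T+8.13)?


ET = Kc * p * (0.46*T + 8.13)
ET = 0.9 * 0.33 * (0.46*31 + 8.13)
ET = 0.9 * 0.33 * 22.3900

6.6498 mm/day


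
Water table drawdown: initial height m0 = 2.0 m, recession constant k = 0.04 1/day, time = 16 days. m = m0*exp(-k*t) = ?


m = m0 * exp(-k*t)
m = 2.0 * exp(-0.04 * 16)
m = 2.0 * exp(-0.6400)

1.0546 m


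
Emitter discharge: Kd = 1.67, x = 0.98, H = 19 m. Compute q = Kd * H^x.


q = Kd * H^x = 1.67 * 19^0.98 = 1.67 * 17.913421

29.9154 L/h


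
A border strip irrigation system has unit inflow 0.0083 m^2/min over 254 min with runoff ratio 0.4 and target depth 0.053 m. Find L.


L = q*t/((1+r)*Z)
L = 0.0083*254/((1+0.4)*0.053)
L = 2.1082/0.0742

28.4124 m


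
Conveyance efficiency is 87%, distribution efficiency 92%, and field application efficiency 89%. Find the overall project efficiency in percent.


Ec = 0.87, Eb = 0.92, Ea = 0.89
E = 0.87 * 0.92 * 0.89 * 100 = 71.2356%

71.2356 %


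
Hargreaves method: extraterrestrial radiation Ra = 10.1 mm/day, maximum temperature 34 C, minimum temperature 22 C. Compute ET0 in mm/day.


Tmean = (Tmax + Tmin)/2 = (34 + 22)/2 = 28.0
ET0 = 0.0023 * 10.1 * (28.0 + 17.8) * sqrt(34 - 22)
ET0 = 0.0023 * 10.1 * 45.8 * 3.464102

3.6856 mm/day


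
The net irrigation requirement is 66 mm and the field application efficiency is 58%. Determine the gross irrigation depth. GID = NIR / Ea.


Ea = 58% = 0.58
GID = NIR / Ea = 66 / 0.58 = 113.7931 mm

113.7931 mm


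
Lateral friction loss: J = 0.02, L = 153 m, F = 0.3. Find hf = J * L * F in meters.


hf = J * L * F = 0.02 * 153 * 0.3 = 0.9180 m

0.9180 m


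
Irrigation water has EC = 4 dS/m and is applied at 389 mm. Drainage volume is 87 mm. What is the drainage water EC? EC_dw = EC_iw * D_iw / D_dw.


EC_dw = EC_iw * D_iw / D_dw
EC_dw = 4 * 389 / 87
EC_dw = 1556 / 87

17.8851 dS/m


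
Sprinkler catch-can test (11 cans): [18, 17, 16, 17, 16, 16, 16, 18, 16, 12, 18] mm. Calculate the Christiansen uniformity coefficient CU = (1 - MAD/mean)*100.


mean = 16.363636 mm
MAD = 1.123967 mm
CU = (1 - 1.123967/16.363636)*100

93.1313 %


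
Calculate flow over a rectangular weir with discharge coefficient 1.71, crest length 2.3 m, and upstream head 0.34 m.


Q = C * L * H^(3/2) = 1.71 * 2.3 * 0.34^1.5 = 1.71 * 2.3 * 0.198252

0.7797 m^3/s


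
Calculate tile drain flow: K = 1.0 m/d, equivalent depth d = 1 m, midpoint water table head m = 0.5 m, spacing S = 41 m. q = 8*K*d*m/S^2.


q = 8*K*d*m/S^2
q = 8*1.0*1*0.5/41^2
q = 4.0000 / 1681

0.0024 m/d


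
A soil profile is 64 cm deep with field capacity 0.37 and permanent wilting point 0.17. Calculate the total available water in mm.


AWC = (FC - PWP) * d * 10
AWC = (0.37 - 0.17) * 64 * 10
AWC = 0.2000 * 64 * 10

128.0000 mm


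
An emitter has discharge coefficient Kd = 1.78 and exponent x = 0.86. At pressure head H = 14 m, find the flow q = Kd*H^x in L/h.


q = Kd * H^x = 1.78 * 14^0.86 = 1.78 * 9.675426

17.2223 L/h


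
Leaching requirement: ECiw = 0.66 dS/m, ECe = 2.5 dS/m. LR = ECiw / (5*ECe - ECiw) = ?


LR = ECiw / (5*ECe - ECiw)
LR = 0.66 / (5*2.5 - 0.66)
LR = 0.66 / 11.8400

0.0557


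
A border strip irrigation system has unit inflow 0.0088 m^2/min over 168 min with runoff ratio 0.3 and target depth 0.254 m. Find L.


L = q*t/((1+r)*Z)
L = 0.0088*168/((1+0.3)*0.254)
L = 1.4784/0.3302

4.4773 m


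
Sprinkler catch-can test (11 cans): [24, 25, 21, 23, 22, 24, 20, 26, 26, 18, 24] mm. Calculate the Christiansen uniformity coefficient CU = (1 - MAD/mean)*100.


mean = 23.000000 mm
MAD = 2.000000 mm
CU = (1 - 2.000000/23.000000)*100

91.3043 %


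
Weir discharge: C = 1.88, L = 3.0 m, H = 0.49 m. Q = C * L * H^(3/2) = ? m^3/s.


Q = C * L * H^(3/2) = 1.88 * 3.0 * 0.49^1.5 = 1.88 * 3.0 * 0.343000

1.9345 m^3/s


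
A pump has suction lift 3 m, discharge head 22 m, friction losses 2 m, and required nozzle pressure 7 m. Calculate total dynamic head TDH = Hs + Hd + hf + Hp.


TDH = Hs + Hd + hf + Hp = 3 + 22 + 2 + 7 = 34

34 m


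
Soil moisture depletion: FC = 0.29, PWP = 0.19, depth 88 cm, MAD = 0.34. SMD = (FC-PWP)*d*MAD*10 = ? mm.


SMD = (FC - PWP) * d * MAD * 10
SMD = (0.29 - 0.19) * 88 * 0.34 * 10
SMD = 0.1000 * 88 * 0.34 * 10

29.9200 mm


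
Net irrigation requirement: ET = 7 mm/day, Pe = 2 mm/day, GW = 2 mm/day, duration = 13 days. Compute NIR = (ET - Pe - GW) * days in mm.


Daily deficit = ET - Pe - GW = 7 - 2 - 2 = 3 mm/day
NIR = 3 * 13 = 39 mm

39.0000 mm


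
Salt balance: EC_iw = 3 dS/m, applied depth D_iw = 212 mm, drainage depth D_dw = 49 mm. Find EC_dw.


EC_dw = EC_iw * D_iw / D_dw
EC_dw = 3 * 212 / 49
EC_dw = 636 / 49

12.9796 dS/m


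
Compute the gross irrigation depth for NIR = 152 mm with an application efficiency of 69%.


Ea = 69% = 0.69
GID = NIR / Ea = 152 / 0.69 = 220.2899 mm

220.2899 mm


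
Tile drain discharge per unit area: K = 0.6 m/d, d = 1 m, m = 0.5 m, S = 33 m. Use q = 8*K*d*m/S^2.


q = 8*K*d*m/S^2
q = 8*0.6*1*0.5/33^2
q = 2.4000 / 1089

0.0022 m/d


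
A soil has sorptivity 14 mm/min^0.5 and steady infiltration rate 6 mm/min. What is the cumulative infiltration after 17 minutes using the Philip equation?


F = S*sqrt(t) + A*t
F = 14*sqrt(17) + 6*17
F = 14*4.123106 + 102

159.7235 mm


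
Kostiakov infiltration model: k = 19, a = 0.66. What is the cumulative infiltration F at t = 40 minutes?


F = k * t^a = 19 * 40^0.66
F = 19 * 11.411943

216.8269 mm


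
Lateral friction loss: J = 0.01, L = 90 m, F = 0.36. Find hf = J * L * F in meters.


hf = J * L * F = 0.01 * 90 * 0.36 = 0.3240 m

0.3240 m


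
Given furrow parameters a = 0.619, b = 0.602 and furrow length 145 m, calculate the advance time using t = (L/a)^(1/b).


t = (L/a)^(1/b)
t = (145/0.619)^(1/0.602)
t = 234.248788^(1/0.602)

8636.5664 min


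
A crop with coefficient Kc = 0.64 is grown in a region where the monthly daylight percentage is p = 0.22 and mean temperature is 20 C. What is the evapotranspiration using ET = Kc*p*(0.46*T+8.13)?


ET = Kc * p * (0.46*T + 8.13)
ET = 0.64 * 0.22 * (0.46*20 + 8.13)
ET = 0.64 * 0.22 * 17.3300

2.4401 mm/day


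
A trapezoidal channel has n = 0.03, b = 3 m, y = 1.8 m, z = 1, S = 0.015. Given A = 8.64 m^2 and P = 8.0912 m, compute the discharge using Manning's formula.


R = A/P = 8.64/8.0912 = 1.067827
Q = (1/0.03) * 8.64 * 1.067827^(2/3) * 0.015^0.5

36.8501 m^3/s


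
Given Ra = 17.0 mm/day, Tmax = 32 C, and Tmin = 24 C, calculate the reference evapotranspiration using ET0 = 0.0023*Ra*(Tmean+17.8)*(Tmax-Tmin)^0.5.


Tmean = (Tmax + Tmin)/2 = (32 + 24)/2 = 28.0
ET0 = 0.0023 * 17.0 * (28.0 + 17.8) * sqrt(32 - 24)
ET0 = 0.0023 * 17.0 * 45.8 * 2.828427

5.0651 mm/day


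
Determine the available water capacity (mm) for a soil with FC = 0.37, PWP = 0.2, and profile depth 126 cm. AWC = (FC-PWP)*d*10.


AWC = (FC - PWP) * d * 10
AWC = (0.37 - 0.2) * 126 * 10
AWC = 0.1700 * 126 * 10

214.2000 mm


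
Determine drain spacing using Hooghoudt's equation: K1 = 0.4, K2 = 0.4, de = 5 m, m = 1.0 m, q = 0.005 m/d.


S^2 = 8*K2*de*m/q + 4*K1*m^2/q
S^2 = 8*0.4*5*1.0/0.005 + 4*0.4*1.0^2/0.005
S = sqrt(3520.0000)

59.3296 m


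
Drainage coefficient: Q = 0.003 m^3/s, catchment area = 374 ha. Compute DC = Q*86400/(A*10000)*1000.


DC = Q * 86400 / (A * 10000) * 1000
DC = 0.003 * 86400 / (374 * 10000) * 1000
DC = 259200.0000 / 3740000

0.0693 mm/day


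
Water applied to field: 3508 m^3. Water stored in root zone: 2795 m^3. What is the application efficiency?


Ea = V_root / V_field * 100 = 2795 / 3508 * 100 = 79.6750%

79.6750 %


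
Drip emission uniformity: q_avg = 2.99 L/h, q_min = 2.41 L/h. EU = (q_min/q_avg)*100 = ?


EU = (q_min/q_avg)*100 = (2.41/2.99)*100 = 80.6020%

80.6020 %


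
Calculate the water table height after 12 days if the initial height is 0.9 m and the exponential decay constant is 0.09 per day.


m = m0 * exp(-k*t)
m = 0.9 * exp(-0.09 * 12)
m = 0.9 * exp(-1.0800)

0.3056 m


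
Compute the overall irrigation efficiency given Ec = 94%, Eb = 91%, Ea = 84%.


Ec = 0.94, Eb = 0.91, Ea = 0.84
E = 0.94 * 0.91 * 0.84 * 100 = 71.8536%

71.8536 %


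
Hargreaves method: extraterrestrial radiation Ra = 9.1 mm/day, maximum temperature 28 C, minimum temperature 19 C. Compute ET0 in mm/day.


Tmean = (Tmax + Tmin)/2 = (28 + 19)/2 = 23.5
ET0 = 0.0023 * 9.1 * (23.5 + 17.8) * sqrt(28 - 19)
ET0 = 0.0023 * 9.1 * 41.3 * 3.000000

2.5932 mm/day


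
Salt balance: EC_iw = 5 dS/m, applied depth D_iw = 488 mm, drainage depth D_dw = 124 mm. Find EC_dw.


EC_dw = EC_iw * D_iw / D_dw
EC_dw = 5 * 488 / 124
EC_dw = 2440 / 124

19.6774 dS/m


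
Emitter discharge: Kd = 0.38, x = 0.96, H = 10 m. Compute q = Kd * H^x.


q = Kd * H^x = 0.38 * 10^0.96 = 0.38 * 9.120108

3.4656 L/h


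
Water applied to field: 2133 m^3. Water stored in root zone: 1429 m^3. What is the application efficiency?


Ea = V_root / V_field * 100 = 1429 / 2133 * 100 = 66.9948%

66.9948 %


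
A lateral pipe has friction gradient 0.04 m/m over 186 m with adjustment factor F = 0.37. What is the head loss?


hf = J * L * F = 0.04 * 186 * 0.37 = 2.7528 m

2.7528 m


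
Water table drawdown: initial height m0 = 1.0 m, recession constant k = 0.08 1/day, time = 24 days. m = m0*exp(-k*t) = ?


m = m0 * exp(-k*t)
m = 1.0 * exp(-0.08 * 24)
m = 1.0 * exp(-1.9200)

0.1466 m


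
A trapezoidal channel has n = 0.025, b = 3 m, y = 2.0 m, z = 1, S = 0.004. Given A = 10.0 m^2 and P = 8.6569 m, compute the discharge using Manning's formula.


R = A/P = 10.0/8.6569 = 1.155148
Q = (1/0.025) * 10.0 * 1.155148^(2/3) * 0.004^0.5

27.8515 m^3/s


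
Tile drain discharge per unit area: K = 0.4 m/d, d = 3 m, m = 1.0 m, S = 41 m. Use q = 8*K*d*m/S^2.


q = 8*K*d*m/S^2
q = 8*0.4*3*1.0/41^2
q = 9.6000 / 1681

0.0057 m/d


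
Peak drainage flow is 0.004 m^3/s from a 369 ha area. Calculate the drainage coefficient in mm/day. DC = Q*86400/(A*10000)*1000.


DC = Q * 86400 / (A * 10000) * 1000
DC = 0.004 * 86400 / (369 * 10000) * 1000
DC = 345600.0000 / 3690000

0.0937 mm/day


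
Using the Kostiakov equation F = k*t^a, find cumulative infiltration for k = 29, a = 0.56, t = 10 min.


F = k * t^a = 29 * 10^0.56
F = 29 * 3.630781

105.2926 mm


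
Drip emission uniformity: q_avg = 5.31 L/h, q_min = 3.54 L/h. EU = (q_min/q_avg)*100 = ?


EU = (q_min/q_avg)*100 = (3.54/5.31)*100 = 66.6667%

66.6667 %


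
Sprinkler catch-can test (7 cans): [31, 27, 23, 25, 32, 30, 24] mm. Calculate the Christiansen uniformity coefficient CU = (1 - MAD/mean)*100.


mean = 27.428571 mm
MAD = 3.061224 mm
CU = (1 - 3.061224/27.428571)*100

88.8393 %


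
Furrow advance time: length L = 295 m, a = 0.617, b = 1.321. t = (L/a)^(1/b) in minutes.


t = (L/a)^(1/b)
t = (295/0.617)^(1/1.321)
t = 478.119935^(1/1.321)

106.7617 min


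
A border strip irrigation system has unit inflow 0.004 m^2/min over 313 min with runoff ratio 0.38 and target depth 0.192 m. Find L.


L = q*t/((1+r)*Z)
L = 0.004*313/((1+0.38)*0.192)
L = 1.252/0.26496

4.7252 m


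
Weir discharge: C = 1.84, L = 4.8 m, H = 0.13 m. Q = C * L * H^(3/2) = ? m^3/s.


Q = C * L * H^(3/2) = 1.84 * 4.8 * 0.13^1.5 = 1.84 * 4.8 * 0.046872

0.4140 m^3/s


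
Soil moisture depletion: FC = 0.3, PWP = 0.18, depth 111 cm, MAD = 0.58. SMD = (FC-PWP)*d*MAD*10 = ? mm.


SMD = (FC - PWP) * d * MAD * 10
SMD = (0.3 - 0.18) * 111 * 0.58 * 10
SMD = 0.1200 * 111 * 0.58 * 10

77.2560 mm


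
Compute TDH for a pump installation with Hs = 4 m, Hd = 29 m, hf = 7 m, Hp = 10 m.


TDH = Hs + Hd + hf + Hp = 4 + 29 + 7 + 10 = 50

50 m


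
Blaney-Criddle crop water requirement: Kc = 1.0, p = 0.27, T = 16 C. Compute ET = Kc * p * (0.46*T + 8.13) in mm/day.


ET = Kc * p * (0.46*T + 8.13)
ET = 1.0 * 0.27 * (0.46*16 + 8.13)
ET = 1.0 * 0.27 * 15.4900

4.1823 mm/day


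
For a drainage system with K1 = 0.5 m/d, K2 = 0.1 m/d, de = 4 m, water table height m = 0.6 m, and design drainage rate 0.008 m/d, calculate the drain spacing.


S^2 = 8*K2*de*m/q + 4*K1*m^2/q
S^2 = 8*0.1*4*0.6/0.008 + 4*0.5*0.6^2/0.008
S = sqrt(330.0000)

18.1659 m


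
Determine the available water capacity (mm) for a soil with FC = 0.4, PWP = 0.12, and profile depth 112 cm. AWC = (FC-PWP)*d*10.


AWC = (FC - PWP) * d * 10
AWC = (0.4 - 0.12) * 112 * 10
AWC = 0.2800 * 112 * 10

313.6000 mm


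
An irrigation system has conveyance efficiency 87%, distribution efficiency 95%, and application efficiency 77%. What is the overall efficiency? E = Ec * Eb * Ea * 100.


Ec = 0.87, Eb = 0.95, Ea = 0.77
E = 0.87 * 0.95 * 0.77 * 100 = 63.6405%

63.6405 %


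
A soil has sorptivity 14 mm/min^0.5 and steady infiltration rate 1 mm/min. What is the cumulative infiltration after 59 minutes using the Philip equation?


F = S*sqrt(t) + A*t
F = 14*sqrt(59) + 1*59
F = 14*7.681146 + 59

166.5360 mm


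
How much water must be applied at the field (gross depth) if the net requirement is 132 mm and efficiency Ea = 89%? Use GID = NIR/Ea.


Ea = 89% = 0.89
GID = NIR / Ea = 132 / 0.89 = 148.3146 mm

148.3146 mm


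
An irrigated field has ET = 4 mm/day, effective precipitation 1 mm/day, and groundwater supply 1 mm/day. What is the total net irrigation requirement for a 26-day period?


Daily deficit = ET - Pe - GW = 4 - 1 - 1 = 2 mm/day
NIR = 2 * 26 = 52 mm

52.0000 mm


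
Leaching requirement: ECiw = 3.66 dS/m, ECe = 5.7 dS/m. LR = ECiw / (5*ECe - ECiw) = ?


LR = ECiw / (5*ECe - ECiw)
LR = 3.66 / (5*5.7 - 3.66)
LR = 3.66 / 24.8400

0.1473


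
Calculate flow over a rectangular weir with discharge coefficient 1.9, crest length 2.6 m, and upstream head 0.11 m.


Q = C * L * H^(3/2) = 1.9 * 2.6 * 0.11^1.5 = 1.9 * 2.6 * 0.036483

0.1802 m^3/s


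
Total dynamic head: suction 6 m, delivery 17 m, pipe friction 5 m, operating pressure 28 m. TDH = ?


TDH = Hs + Hd + hf + Hp = 6 + 17 + 5 + 28 = 56

56 m


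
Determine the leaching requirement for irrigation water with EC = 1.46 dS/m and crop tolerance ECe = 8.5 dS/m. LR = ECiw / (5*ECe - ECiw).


LR = ECiw / (5*ECe - ECiw)
LR = 1.46 / (5*8.5 - 1.46)
LR = 1.46 / 41.0400

0.0356


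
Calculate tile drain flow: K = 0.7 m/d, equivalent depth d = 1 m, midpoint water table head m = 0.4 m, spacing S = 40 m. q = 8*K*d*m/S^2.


q = 8*K*d*m/S^2
q = 8*0.7*1*0.4/40^2
q = 2.2400 / 1600

0.0014 m/d


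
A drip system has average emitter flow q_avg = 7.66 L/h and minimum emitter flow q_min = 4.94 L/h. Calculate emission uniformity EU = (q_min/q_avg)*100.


EU = (q_min/q_avg)*100 = (4.94/7.66)*100 = 64.4909%

64.4909 %


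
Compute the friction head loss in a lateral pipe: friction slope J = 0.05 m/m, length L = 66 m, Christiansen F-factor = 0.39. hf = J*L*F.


hf = J * L * F = 0.05 * 66 * 0.39 = 1.2870 m

1.2870 m


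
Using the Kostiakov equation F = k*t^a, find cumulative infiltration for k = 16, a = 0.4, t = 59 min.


F = k * t^a = 16 * 59^0.4
F = 16 * 5.109058

81.7449 mm


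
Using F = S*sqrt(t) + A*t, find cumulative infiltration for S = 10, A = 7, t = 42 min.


F = S*sqrt(t) + A*t
F = 10*sqrt(42) + 7*42
F = 10*6.480741 + 294

358.8074 mm


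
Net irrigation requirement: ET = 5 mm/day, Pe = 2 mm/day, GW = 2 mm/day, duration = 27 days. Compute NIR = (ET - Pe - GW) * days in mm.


Daily deficit = ET - Pe - GW = 5 - 2 - 2 = 1 mm/day
NIR = 1 * 27 = 27 mm

27.0000 mm


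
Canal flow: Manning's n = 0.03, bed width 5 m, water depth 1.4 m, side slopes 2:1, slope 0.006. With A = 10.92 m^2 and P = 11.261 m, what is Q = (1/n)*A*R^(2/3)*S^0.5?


R = A/P = 10.92/11.261 = 0.969718
Q = (1/0.03) * 10.92 * 0.969718^(2/3) * 0.006^0.5

27.6232 m^3/s


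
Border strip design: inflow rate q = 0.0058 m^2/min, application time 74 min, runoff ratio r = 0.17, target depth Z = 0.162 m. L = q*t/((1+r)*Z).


L = q*t/((1+r)*Z)
L = 0.0058*74/((1+0.17)*0.162)
L = 0.4292/0.18954

2.2644 m


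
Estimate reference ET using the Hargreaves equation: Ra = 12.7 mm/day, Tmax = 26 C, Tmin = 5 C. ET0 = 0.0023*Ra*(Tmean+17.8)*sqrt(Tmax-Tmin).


Tmean = (Tmax + Tmin)/2 = (26 + 5)/2 = 15.5
ET0 = 0.0023 * 12.7 * (15.5 + 17.8) * sqrt(26 - 5)
ET0 = 0.0023 * 12.7 * 33.3 * 4.582576

4.4574 mm/day


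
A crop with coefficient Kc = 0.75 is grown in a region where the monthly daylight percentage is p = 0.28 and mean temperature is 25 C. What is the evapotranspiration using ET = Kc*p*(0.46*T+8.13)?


ET = Kc * p * (0.46*T + 8.13)
ET = 0.75 * 0.28 * (0.46*25 + 8.13)
ET = 0.75 * 0.28 * 19.6300

4.1223 mm/day


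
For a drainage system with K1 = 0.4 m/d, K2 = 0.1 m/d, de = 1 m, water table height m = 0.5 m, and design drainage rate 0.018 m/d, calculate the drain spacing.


S^2 = 8*K2*de*m/q + 4*K1*m^2/q
S^2 = 8*0.1*1*0.5/0.018 + 4*0.4*0.5^2/0.018
S = sqrt(44.4444)

6.6667 m


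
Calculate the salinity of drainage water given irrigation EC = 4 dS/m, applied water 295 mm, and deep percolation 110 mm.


EC_dw = EC_iw * D_iw / D_dw
EC_dw = 4 * 295 / 110
EC_dw = 1180 / 110

10.7273 dS/m


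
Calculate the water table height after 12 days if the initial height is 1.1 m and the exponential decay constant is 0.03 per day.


m = m0 * exp(-k*t)
m = 1.1 * exp(-0.03 * 12)
m = 1.1 * exp(-0.3600)

0.7674 m


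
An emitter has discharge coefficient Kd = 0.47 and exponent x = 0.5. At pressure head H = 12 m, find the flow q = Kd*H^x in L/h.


q = Kd * H^x = 0.47 * 12^0.5 = 0.47 * 3.464102

1.6281 L/h


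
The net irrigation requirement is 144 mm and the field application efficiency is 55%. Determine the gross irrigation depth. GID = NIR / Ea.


Ea = 55% = 0.55
GID = NIR / Ea = 144 / 0.55 = 261.8182 mm

261.8182 mm


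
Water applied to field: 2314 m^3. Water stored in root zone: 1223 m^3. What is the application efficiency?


Ea = V_root / V_field * 100 = 1223 / 2314 * 100 = 52.8522%

52.8522 %


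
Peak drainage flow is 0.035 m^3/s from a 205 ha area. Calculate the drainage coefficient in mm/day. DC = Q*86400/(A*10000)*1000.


DC = Q * 86400 / (A * 10000) * 1000
DC = 0.035 * 86400 / (205 * 10000) * 1000
DC = 3024000.0000 / 2050000

1.4751 mm/day


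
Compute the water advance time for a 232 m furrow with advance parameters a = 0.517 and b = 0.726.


t = (L/a)^(1/b)
t = (232/0.517)^(1/0.726)
t = 448.742747^(1/0.726)

4496.6495 min


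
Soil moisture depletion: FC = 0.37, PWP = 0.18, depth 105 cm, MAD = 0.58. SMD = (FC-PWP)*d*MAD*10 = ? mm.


SMD = (FC - PWP) * d * MAD * 10
SMD = (0.37 - 0.18) * 105 * 0.58 * 10
SMD = 0.1900 * 105 * 0.58 * 10

115.7100 mm


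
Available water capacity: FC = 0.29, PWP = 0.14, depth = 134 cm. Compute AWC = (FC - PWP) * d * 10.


AWC = (FC - PWP) * d * 10
AWC = (0.29 - 0.14) * 134 * 10
AWC = 0.1500 * 134 * 10

201.0000 mm


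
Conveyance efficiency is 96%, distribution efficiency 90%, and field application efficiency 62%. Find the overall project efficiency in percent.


Ec = 0.96, Eb = 0.9, Ea = 0.62
E = 0.96 * 0.9 * 0.62 * 100 = 53.5680%

53.5680 %


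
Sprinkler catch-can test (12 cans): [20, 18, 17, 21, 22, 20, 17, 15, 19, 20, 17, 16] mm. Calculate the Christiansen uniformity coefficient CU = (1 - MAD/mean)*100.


mean = 18.500000 mm
MAD = 1.833333 mm
CU = (1 - 1.833333/18.500000)*100

90.0901 %


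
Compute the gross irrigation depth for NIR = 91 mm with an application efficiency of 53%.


Ea = 53% = 0.53
GID = NIR / Ea = 91 / 0.53 = 171.6981 mm

171.6981 mm


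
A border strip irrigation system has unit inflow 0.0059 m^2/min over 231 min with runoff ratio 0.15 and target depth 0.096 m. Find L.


L = q*t/((1+r)*Z)
L = 0.0059*231/((1+0.15)*0.096)
L = 1.3629/0.1104

12.3451 m


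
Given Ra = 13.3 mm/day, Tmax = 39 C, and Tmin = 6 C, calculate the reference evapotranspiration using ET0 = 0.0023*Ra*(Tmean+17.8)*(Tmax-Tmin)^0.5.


Tmean = (Tmax + Tmin)/2 = (39 + 6)/2 = 22.5
ET0 = 0.0023 * 13.3 * (22.5 + 17.8) * sqrt(39 - 6)
ET0 = 0.0023 * 13.3 * 40.3 * 5.744563

7.0818 mm/day


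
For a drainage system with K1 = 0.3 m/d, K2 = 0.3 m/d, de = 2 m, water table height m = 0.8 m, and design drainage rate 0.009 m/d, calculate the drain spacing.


S^2 = 8*K2*de*m/q + 4*K1*m^2/q
S^2 = 8*0.3*2*0.8/0.009 + 4*0.3*0.8^2/0.009
S = sqrt(512.0000)

22.6274 m
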